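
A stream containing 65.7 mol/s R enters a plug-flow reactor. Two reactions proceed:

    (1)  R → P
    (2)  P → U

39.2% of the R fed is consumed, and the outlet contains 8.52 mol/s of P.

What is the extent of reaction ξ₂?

Conversion of R: R consumed = 1ξ₁ = 0.392 × 65.7 → ξ₁ = 25.75 mol/s.
P balance: n_P = 0 + 1ξ₁ − 1ξ₂ = 8.52 → ξ₂ = (1·25.75 − 8.52)/1 = 17.23 mol/s.
Outlet amounts (n = n₀ + Σ ν·ξ):
  R: 65.7 − 1(25.75) = 39.95
  P: 0 + 1(25.75) − 1(17.23) = 8.52
  U: 0 + 1(17.23) = 17.23

ξ₂ = 17.2 mol/s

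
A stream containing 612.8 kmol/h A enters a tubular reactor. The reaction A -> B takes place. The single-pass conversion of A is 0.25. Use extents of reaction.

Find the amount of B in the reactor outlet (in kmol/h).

153 kmol/h

A reacted = 0.25 × 612.8 = 153.2 kmol/h; ν_A = −1, so ξ = 153.2/1 = 153.2 kmol/h.
Outlet amounts (n = n₀ + ν ξ):
  A: 612.8 − 1(153.2) = 459.6
  B: 0 + 1(153.2) = 153.2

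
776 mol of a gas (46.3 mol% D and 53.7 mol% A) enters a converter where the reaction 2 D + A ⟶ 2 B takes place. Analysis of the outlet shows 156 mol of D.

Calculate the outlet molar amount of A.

315 mol

For D: n = n₀ − 2ξ → 156 = 359.3 − 2ξ, giving ξ = 101.6 mol.
Outlet amounts (n = n₀ + ν ξ):
  D: 359.3 − 2(101.6) = 156
  A: 416.7 − 1(101.6) = 315.1
  B: 0 + 2(101.6) = 203.3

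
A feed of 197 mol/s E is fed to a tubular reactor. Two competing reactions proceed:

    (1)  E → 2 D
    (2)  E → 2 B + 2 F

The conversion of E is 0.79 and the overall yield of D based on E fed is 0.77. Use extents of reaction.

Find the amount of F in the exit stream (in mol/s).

Yield of D: 2ξ₁ / 197 = 0.77 → ξ₁ = 75.84 mol/s.
Conversion of E: 1ξ₁ + 1ξ₂ = 0.79 × 197 = 155.6 → ξ₂ = 79.78 mol/s.
Outlet amounts (n = n₀ + Σ ν·ξ):
  E: 197 − 1(75.84) − 1(79.78) = 41.37
  D: 0 + 2(75.84) = 151.7
  B: 0 + 2(79.78) = 159.6
  F: 0 + 2(79.78) = 159.6

160 mol/s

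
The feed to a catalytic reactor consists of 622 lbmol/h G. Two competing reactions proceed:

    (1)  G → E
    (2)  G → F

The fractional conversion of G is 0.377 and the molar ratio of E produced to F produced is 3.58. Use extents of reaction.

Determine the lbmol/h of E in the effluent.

Conversion of G: G consumed = 0.377 × 622 = 234.5 lbmol/h = 1ξ₁ + 1ξ₂.
Selectivity: 1ξ₁ / (1ξ₂) = 3.58 → ξ₁ = 3.58 ξ₂.
Substitute: (1·3.58 + 1) ξ₂ = 234.5 → ξ₂ = 51.2 lbmol/h, ξ₁ = 183.3 lbmol/h.
Outlet amounts (n = n₀ + Σ ν·ξ):
  G: 622 − 1(183.3) − 1(51.2) = 387.5
  E: 0 + 1(183.3) = 183.3
  F: 0 + 1(51.2) = 51.2

183 lbmol/h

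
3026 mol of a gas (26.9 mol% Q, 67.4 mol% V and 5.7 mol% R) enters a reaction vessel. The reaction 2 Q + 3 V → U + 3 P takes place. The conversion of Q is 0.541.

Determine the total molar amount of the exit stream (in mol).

2810 mol

Q reacted = 0.541 × 814 = 440.4 mol; ν_Q = −2, so ξ = 440.4/2 = 220.2 mol.
Outlet amounts (n = n₀ + ν ξ):
  Q: 814 − 2(220.2) = 373.6
  V: 2040 − 3(220.2) = 1379
  U: 0 + 1(220.2) = 220.2
  P: 0 + 3(220.2) = 660.6
  R: 172.5 (inert)
Total out = 373.6 + 1379 + 220.2 + 660.6 + 172.5 = 2806 mol.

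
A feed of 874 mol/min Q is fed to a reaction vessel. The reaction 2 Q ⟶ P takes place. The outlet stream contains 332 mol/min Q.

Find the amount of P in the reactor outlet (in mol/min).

271 mol/min

For Q: n = n₀ − 2ξ → 332 = 874 − 2ξ, giving ξ = 271 mol/min.
Outlet amounts (n = n₀ + ν ξ):
  Q: 874 − 2(271) = 332
  P: 0 + 1(271) = 271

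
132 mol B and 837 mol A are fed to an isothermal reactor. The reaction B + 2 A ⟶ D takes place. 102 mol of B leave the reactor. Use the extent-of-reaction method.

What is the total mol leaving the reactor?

For B: n = n₀ − 1ξ → 102 = 132 − 1ξ, giving ξ = 30 mol.
Outlet amounts (n = n₀ + ν ξ):
  B: 132 − 1(30) = 102
  A: 837 − 2(30) = 777
  D: 0 + 1(30) = 30
Total out = 102 + 777 + 30 = 909 mol.

909 mol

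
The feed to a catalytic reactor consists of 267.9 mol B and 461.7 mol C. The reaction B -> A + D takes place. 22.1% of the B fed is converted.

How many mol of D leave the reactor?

B reacted = 0.221 × 267.9 = 59.21 mol; ν_B = −1, so ξ = 59.21/1 = 59.21 mol.
Outlet amounts (n = n₀ + ν ξ):
  B: 267.9 − 1(59.21) = 208.7
  A: 0 + 1(59.21) = 59.21
  D: 0 + 1(59.21) = 59.21
  C: 461.7 (inert)

59.2 mol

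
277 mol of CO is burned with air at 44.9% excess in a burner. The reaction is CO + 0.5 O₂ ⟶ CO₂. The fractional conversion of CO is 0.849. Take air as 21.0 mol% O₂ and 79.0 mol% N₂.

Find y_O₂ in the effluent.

Stoichiometric O₂ = 0.5 × 277 = 138.5 mol; O₂ fed = 138.5 × 1.449 = 200.7 mol.
N₂ fed = 200.7 × 79/21 = 755 mol.
Fuel reacted = 0.849 × 277 → ξ = 235.2 mol.
Outlet (n = n₀ + ν ξ):
  CO: 277 − 1(235.2) = 41.83
  O₂: 200.7 − 0.5(235.2) = 83.1
  N₂: 755 (inert)
  CO₂: 0 + 1(235.2) = 235.2
Total out = 1115 mol; y_O₂ = 83.1 / 1115 = 0.07452.

0.0745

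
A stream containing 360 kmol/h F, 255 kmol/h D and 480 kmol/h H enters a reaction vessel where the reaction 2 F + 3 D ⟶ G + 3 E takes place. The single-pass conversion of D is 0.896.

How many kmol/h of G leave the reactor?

76.2 kmol/h

D reacted = 0.896 × 255 = 228.5 kmol/h; ν_D = −3, so ξ = 228.5/3 = 76.16 kmol/h.
Outlet amounts (n = n₀ + ν ξ):
  F: 360 − 2(76.16) = 207.7
  D: 255 − 3(76.16) = 26.52
  G: 0 + 1(76.16) = 76.16
  E: 0 + 3(76.16) = 228.5
  H: 480 (inert)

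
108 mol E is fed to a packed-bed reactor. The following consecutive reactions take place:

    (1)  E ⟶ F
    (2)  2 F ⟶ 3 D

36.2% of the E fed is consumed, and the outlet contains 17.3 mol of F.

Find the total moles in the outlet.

119 mol

Conversion of E: E consumed = 1ξ₁ = 0.362 × 108 → ξ₁ = 39.1 mol.
F balance: n_F = 0 + 1ξ₁ − 2ξ₂ = 17.3 → ξ₂ = (1·39.1 − 17.3)/2 = 10.9 mol.
Outlet amounts (n = n₀ + Σ ν·ξ):
  E: 108 − 1(39.1) = 68.9
  F: 0 + 1(39.1) − 2(10.9) = 17.3
  D: 0 + 3(10.9) = 32.69
Total out = 68.9 + 17.3 + 32.69 = 118.9 mol.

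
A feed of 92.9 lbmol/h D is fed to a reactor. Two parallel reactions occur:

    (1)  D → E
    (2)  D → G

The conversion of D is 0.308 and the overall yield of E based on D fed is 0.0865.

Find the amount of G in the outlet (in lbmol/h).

Yield of E: 1ξ₁ / 92.9 = 0.0865 → ξ₁ = 8.036 lbmol/h.
Conversion of D: 1ξ₁ + 1ξ₂ = 0.308 × 92.9 = 28.61 → ξ₂ = 20.58 lbmol/h.
Outlet amounts (n = n₀ + Σ ν·ξ):
  D: 92.9 − 1(8.036) − 1(20.58) = 64.29
  E: 0 + 1(8.036) = 8.036
  G: 0 + 1(20.58) = 20.58

20.6 lbmol/h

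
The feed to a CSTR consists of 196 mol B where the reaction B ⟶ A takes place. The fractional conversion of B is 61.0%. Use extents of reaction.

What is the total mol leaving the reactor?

196 mol

B reacted = 0.61 × 196 = 119.6 mol; ν_B = −1, so ξ = 119.6/1 = 119.6 mol.
Outlet amounts (n = n₀ + ν ξ):
  B: 196 − 1(119.6) = 76.44
  A: 0 + 1(119.6) = 119.6
Total out = 76.44 + 119.6 = 196 mol.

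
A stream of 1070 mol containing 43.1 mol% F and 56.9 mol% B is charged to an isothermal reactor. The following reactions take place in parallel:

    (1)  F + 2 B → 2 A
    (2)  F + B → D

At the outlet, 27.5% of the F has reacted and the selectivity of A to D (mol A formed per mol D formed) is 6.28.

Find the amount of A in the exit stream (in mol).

Conversion of F: F consumed = 0.275 × 461.2 = 126.8 mol = 1ξ₁ + 1ξ₂.
Selectivity: 2ξ₁ / (1ξ₂) = 6.28 → ξ₁ = 3.14 ξ₂.
Substitute: (1·3.14 + 1) ξ₂ = 126.8 → ξ₂ = 30.63 mol, ξ₁ = 96.19 mol.
Outlet amounts (n = n₀ + Σ ν·ξ):
  F: 461.2 − 1(96.19) − 1(30.63) = 334.3
  B: 608.8 − 2(96.19) − 1(30.63) = 385.8
  A: 0 + 2(96.19) = 192.4
  D: 0 + 1(30.63) = 30.63

192 mol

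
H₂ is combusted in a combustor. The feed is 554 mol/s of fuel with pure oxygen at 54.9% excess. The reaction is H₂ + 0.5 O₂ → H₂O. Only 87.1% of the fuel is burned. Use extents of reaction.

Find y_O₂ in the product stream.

Stoichiometric O₂ = 0.5 × 554 = 277 mol/s; O₂ fed = 277 × 1.549 = 429.1 mol/s.
Fuel reacted = 0.871 × 554 → ξ = 482.5 mol/s.
Outlet (n = n₀ + ν ξ):
  H₂: 554 − 1(482.5) = 71.47
  O₂: 429.1 − 0.5(482.5) = 187.8
  H₂O: 0 + 1(482.5) = 482.5
Total out = 741.8 mol/s; y_O₂ = 187.8 / 741.8 = 0.2532.

0.253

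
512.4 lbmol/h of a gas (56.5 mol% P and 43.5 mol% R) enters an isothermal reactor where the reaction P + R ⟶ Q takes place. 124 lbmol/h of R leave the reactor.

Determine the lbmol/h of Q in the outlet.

98.9 lbmol/h

For R: n = n₀ − 1ξ → 124 = 222.9 − 1ξ, giving ξ = 98.89 lbmol/h.
Outlet amounts (n = n₀ + ν ξ):
  P: 289.5 − 1(98.89) = 190.6
  R: 222.9 − 1(98.89) = 124
  Q: 0 + 1(98.89) = 98.89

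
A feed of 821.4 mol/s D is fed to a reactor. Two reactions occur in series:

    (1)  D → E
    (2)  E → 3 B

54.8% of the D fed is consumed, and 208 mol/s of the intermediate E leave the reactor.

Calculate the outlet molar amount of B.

Conversion of D: D consumed = 1ξ₁ = 0.548 × 821.4 → ξ₁ = 450.1 mol/s.
E balance: n_E = 0 + 1ξ₁ − 1ξ₂ = 208 → ξ₂ = (1·450.1 − 208)/1 = 242.1 mol/s.
Outlet amounts (n = n₀ + Σ ν·ξ):
  D: 821.4 − 1(450.1) = 371.3
  E: 0 + 1(450.1) − 1(242.1) = 208
  B: 0 + 3(242.1) = 726.4

726 mol/s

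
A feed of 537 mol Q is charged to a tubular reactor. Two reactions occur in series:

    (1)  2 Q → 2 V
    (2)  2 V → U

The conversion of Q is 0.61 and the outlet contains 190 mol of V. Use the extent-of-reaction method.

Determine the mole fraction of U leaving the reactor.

0.147

Conversion of Q: Q consumed = 2ξ₁ = 0.61 × 537 → ξ₁ = 163.8 mol.
V balance: n_V = 0 + 2ξ₁ − 2ξ₂ = 190 → ξ₂ = (2·163.8 − 190)/2 = 68.78 mol.
Outlet amounts (n = n₀ + Σ ν·ξ):
  Q: 537 − 2(163.8) = 209.4
  V: 0 + 2(163.8) − 2(68.78) = 190
  U: 0 + 1(68.78) = 68.78
Total out = 468.2 mol; y_U = 68.78 / 468.2 = 0.1469.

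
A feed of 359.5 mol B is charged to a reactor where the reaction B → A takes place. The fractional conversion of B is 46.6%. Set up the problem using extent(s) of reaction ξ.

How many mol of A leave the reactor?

168 mol

B reacted = 0.466 × 359.5 = 167.5 mol; ν_B = −1, so ξ = 167.5/1 = 167.5 mol.
Outlet amounts (n = n₀ + ν ξ):
  B: 359.5 − 1(167.5) = 192
  A: 0 + 1(167.5) = 167.5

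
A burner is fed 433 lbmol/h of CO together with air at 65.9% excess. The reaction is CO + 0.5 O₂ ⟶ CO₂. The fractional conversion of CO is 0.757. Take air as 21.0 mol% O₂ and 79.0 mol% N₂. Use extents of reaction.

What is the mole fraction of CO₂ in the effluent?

Stoichiometric O₂ = 0.5 × 433 = 216.5 lbmol/h; O₂ fed = 216.5 × 1.659 = 359.2 lbmol/h.
N₂ fed = 359.2 × 79/21 = 1351 lbmol/h.
Fuel reacted = 0.757 × 433 → ξ = 327.8 lbmol/h.
Outlet (n = n₀ + ν ξ):
  CO: 433 − 1(327.8) = 105.2
  O₂: 359.2 − 0.5(327.8) = 195.3
  N₂: 1351 (inert)
  CO₂: 0 + 1(327.8) = 327.8
Total out = 1979 lbmol/h; y_CO₂ = 327.8 / 1979 = 0.1656.

0.166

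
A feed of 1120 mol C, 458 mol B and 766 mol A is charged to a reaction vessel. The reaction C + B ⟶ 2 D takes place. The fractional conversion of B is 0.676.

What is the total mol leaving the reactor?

B reacted = 0.676 × 458 = 309.6 mol; ν_B = −1, so ξ = 309.6/1 = 309.6 mol.
Outlet amounts (n = n₀ + ν ξ):
  C: 1120 − 1(309.6) = 810.4
  B: 458 − 1(309.6) = 148.4
  D: 0 + 2(309.6) = 619.2
  A: 766 (inert)
Total out = 810.4 + 148.4 + 619.2 + 766 = 2344 mol.

2340 mol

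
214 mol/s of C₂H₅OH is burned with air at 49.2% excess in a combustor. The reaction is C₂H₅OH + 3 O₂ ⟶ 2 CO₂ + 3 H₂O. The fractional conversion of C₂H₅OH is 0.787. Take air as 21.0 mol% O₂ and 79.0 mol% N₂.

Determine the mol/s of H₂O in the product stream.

Stoichiometric O₂ = 3 × 214 = 642 mol/s; O₂ fed = 642 × 1.492 = 957.9 mol/s.
N₂ fed = 957.9 × 79/21 = 3603 mol/s.
Fuel reacted = 0.787 × 214 → ξ = 168.4 mol/s.
Outlet (n = n₀ + ν ξ):
  C₂H₅OH: 214 − 1(168.4) = 45.58
  O₂: 957.9 − 3(168.4) = 452.6
  N₂: 3603 (inert)
  CO₂: 0 + 2(168.4) = 336.8
  H₂O: 0 + 3(168.4) = 505.3

505 mol/s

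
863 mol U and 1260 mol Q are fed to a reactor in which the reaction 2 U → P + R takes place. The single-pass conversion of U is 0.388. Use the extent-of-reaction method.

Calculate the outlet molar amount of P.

U reacted = 0.388 × 863 = 334.8 mol; ν_U = −2, so ξ = 334.8/2 = 167.4 mol.
Outlet amounts (n = n₀ + ν ξ):
  U: 863 − 2(167.4) = 528.2
  P: 0 + 1(167.4) = 167.4
  R: 0 + 1(167.4) = 167.4
  Q: 1260 (inert)

167 mol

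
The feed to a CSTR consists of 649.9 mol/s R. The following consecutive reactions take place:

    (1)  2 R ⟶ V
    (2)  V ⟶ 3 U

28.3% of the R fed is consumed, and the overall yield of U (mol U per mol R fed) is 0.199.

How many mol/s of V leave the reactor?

Conversion of R: R consumed = 2ξ₁ = 0.283 × 649.9 → ξ₁ = 91.96 mol/s.
Yield of U: 3ξ₂ / 649.9 = 0.199 → ξ₂ = 43.11 mol/s.
Outlet amounts (n = n₀ + Σ ν·ξ):
  R: 649.9 − 2(91.96) = 466
  V: 0 + 1(91.96) − 1(43.11) = 48.85
  U: 0 + 3(43.11) = 129.3

48.9 mol/s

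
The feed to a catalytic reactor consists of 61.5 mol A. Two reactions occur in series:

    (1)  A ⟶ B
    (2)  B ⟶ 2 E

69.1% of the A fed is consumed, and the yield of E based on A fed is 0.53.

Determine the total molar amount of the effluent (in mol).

77.8 mol

Conversion of A: A consumed = 1ξ₁ = 0.691 × 61.5 → ξ₁ = 42.5 mol.
Yield of E: 2ξ₂ / 61.5 = 0.53 → ξ₂ = 16.3 mol.
Outlet amounts (n = n₀ + Σ ν·ξ):
  A: 61.5 − 1(42.5) = 19
  B: 0 + 1(42.5) − 1(16.3) = 26.2
  E: 0 + 2(16.3) = 32.59
Total out = 19 + 26.2 + 32.59 = 77.8 mol.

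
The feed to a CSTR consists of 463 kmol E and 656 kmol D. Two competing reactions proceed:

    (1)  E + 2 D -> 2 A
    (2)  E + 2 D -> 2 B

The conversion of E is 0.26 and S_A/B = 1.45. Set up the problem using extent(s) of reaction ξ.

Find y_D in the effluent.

Conversion of E: E consumed = 0.26 × 463 = 120.4 kmol = 1ξ₁ + 1ξ₂.
Selectivity: 2ξ₁ / (2ξ₂) = 1.45 → ξ₁ = 1.45 ξ₂.
Substitute: (1·1.45 + 1) ξ₂ = 120.4 → ξ₂ = 49.13 kmol, ξ₁ = 71.25 kmol.
Outlet amounts (n = n₀ + Σ ν·ξ):
  E: 463 − 1(71.25) − 1(49.13) = 342.6
  D: 656 − 2(71.25) − 2(49.13) = 415.2
  A: 0 + 2(71.25) = 142.5
  B: 0 + 2(49.13) = 98.27
Total out = 998.6 kmol; y_D = 415.2 / 998.6 = 0.4158.

0.416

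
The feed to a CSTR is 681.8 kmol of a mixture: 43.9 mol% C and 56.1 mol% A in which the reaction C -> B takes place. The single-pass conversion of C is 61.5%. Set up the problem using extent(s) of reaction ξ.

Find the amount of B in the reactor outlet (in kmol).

C reacted = 0.615 × 299.3 = 184.1 kmol; ν_C = −1, so ξ = 184.1/1 = 184.1 kmol.
Outlet amounts (n = n₀ + ν ξ):
  C: 299.3 − 1(184.1) = 115.2
  B: 0 + 1(184.1) = 184.1
  A: 382.5 (inert)

184 kmol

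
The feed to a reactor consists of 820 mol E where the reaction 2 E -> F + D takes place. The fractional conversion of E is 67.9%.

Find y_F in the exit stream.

0.34

E reacted = 0.679 × 820 = 556.8 mol; ν_E = −2, so ξ = 556.8/2 = 278.4 mol.
Outlet amounts (n = n₀ + ν ξ):
  E: 820 − 2(278.4) = 263.2
  F: 0 + 1(278.4) = 278.4
  D: 0 + 1(278.4) = 278.4
Total out = 820 mol; y_F = 278.4 / 820 = 0.3395.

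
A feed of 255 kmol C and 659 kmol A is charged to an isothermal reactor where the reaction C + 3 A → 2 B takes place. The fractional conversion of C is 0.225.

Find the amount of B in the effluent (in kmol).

115 kmol

C reacted = 0.225 × 255 = 57.38 kmol; ν_C = −1, so ξ = 57.38/1 = 57.38 kmol.
Outlet amounts (n = n₀ + ν ξ):
  C: 255 − 1(57.38) = 197.6
  A: 659 − 3(57.38) = 486.9
  B: 0 + 2(57.38) = 114.8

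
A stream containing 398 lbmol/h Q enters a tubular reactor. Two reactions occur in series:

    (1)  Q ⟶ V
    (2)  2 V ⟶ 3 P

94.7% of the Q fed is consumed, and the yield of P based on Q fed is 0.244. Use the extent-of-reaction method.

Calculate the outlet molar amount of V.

312 lbmol/h

Conversion of Q: Q consumed = 1ξ₁ = 0.947 × 398 → ξ₁ = 376.9 lbmol/h.
Yield of P: 3ξ₂ / 398 = 0.244 → ξ₂ = 32.37 lbmol/h.
Outlet amounts (n = n₀ + Σ ν·ξ):
  Q: 398 − 1(376.9) = 21.09
  V: 0 + 1(376.9) − 2(32.37) = 312.2
  P: 0 + 3(32.37) = 97.11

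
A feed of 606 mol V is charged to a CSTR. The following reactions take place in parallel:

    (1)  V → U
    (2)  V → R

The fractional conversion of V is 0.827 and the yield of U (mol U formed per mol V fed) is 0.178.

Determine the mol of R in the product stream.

393 mol

Yield of U: 1ξ₁ / 606 = 0.178 → ξ₁ = 107.9 mol.
Conversion of V: 1ξ₁ + 1ξ₂ = 0.827 × 606 = 501.2 → ξ₂ = 393.3 mol.
Outlet amounts (n = n₀ + Σ ν·ξ):
  V: 606 − 1(107.9) − 1(393.3) = 104.8
  U: 0 + 1(107.9) = 107.9
  R: 0 + 1(393.3) = 393.3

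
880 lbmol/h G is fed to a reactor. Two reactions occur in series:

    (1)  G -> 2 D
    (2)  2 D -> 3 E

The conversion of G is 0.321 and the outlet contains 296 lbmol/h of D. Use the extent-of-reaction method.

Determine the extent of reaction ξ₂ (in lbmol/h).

Conversion of G: G consumed = 1ξ₁ = 0.321 × 880 → ξ₁ = 282.5 lbmol/h.
D balance: n_D = 0 + 2ξ₁ − 2ξ₂ = 296 → ξ₂ = (2·282.5 − 296)/2 = 134.5 lbmol/h.
Outlet amounts (n = n₀ + Σ ν·ξ):
  G: 880 − 1(282.5) = 597.5
  D: 0 + 2(282.5) − 2(134.5) = 296
  E: 0 + 3(134.5) = 403.4

ξ₂ = 134 lbmol/h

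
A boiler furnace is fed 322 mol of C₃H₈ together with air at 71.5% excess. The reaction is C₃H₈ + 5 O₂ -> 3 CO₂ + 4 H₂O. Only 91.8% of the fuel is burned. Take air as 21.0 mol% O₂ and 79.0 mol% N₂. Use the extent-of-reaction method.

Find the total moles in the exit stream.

13800 mol

Stoichiometric O₂ = 5 × 322 = 1610 mol; O₂ fed = 1610 × 1.715 = 2761 mol.
N₂ fed = 2761 × 79/21 = 10390 mol.
Fuel reacted = 0.918 × 322 → ξ = 295.6 mol.
Outlet (n = n₀ + ν ξ):
  C₃H₈: 322 − 1(295.6) = 26.4
  O₂: 2761 − 5(295.6) = 1283
  N₂: 10390 (inert)
  CO₂: 0 + 3(295.6) = 886.8
  H₂O: 0 + 4(295.6) = 1182
Total out = 26.4 + 1283 + 10390 + 886.8 + 1182 = 13770 mol.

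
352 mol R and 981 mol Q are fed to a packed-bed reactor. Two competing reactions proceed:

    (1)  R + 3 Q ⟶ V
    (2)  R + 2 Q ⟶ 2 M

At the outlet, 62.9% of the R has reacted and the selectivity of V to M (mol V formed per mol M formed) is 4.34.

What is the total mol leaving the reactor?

Conversion of R: R consumed = 0.629 × 352 = 221.4 mol = 1ξ₁ + 1ξ₂.
Selectivity: 1ξ₁ / (2ξ₂) = 4.34 → ξ₁ = 8.68 ξ₂.
Substitute: (1·8.68 + 1) ξ₂ = 221.4 → ξ₂ = 22.87 mol, ξ₁ = 198.5 mol.
Outlet amounts (n = n₀ + Σ ν·ξ):
  R: 352 − 1(198.5) − 1(22.87) = 130.6
  Q: 981 − 3(198.5) − 2(22.87) = 339.6
  V: 0 + 1(198.5) = 198.5
  M: 0 + 2(22.87) = 45.75
Total out = 130.6 + 339.6 + 198.5 + 45.75 = 714.5 mol.

715 mol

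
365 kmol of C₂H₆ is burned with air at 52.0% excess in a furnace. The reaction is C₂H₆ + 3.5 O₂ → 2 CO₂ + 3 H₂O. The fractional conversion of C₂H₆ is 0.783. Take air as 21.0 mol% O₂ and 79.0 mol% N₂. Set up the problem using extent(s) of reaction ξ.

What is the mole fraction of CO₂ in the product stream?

Stoichiometric O₂ = 3.5 × 365 = 1278 kmol; O₂ fed = 1278 × 1.520 = 1942 kmol.
N₂ fed = 1942 × 79/21 = 7305 kmol.
Fuel reacted = 0.783 × 365 → ξ = 285.8 kmol.
Outlet (n = n₀ + ν ξ):
  C₂H₆: 365 − 1(285.8) = 79.2
  O₂: 1942 − 3.5(285.8) = 941.5
  N₂: 7305 (inert)
  CO₂: 0 + 2(285.8) = 571.6
  H₂O: 0 + 3(285.8) = 857.4
Total out = 9755 kmol; y_CO₂ = 571.6 / 9755 = 0.0586.

0.0586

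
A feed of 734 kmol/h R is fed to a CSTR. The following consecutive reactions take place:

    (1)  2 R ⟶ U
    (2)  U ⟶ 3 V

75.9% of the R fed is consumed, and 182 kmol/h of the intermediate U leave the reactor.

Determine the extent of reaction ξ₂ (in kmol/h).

ξ₂ = 96.6 kmol/h

Conversion of R: R consumed = 2ξ₁ = 0.759 × 734 → ξ₁ = 278.6 kmol/h.
U balance: n_U = 0 + 1ξ₁ − 1ξ₂ = 182 → ξ₂ = (1·278.6 − 182)/1 = 96.55 kmol/h.
Outlet amounts (n = n₀ + Σ ν·ξ):
  R: 734 − 2(278.6) = 176.9
  U: 0 + 1(278.6) − 1(96.55) = 182
  V: 0 + 3(96.55) = 289.7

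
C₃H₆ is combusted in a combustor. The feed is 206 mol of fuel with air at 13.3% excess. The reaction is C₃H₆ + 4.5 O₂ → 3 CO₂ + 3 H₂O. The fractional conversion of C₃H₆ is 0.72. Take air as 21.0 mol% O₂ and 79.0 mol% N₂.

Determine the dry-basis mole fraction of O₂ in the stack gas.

0.0792

Stoichiometric O₂ = 4.5 × 206 = 927 mol; O₂ fed = 927 × 1.133 = 1050 mol.
N₂ fed = 1050 × 79/21 = 3951 mol.
Fuel reacted = 0.72 × 206 → ξ = 148.3 mol.
Outlet (n = n₀ + ν ξ):
  C₃H₆: 206 − 1(148.3) = 57.68
  O₂: 1050 − 4.5(148.3) = 382.9
  N₂: 3951 (inert)
  CO₂: 0 + 3(148.3) = 445
  H₂O: 0 + 3(148.3) = 445
Dry total = 4837 mol; y_O₂ (dry) = 382.9 / 4837 = 0.07916.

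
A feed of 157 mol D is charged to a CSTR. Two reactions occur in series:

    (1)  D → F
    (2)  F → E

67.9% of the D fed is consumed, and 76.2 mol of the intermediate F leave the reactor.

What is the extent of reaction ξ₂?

Conversion of D: D consumed = 1ξ₁ = 0.679 × 157 → ξ₁ = 106.6 mol.
F balance: n_F = 0 + 1ξ₁ − 1ξ₂ = 76.2 → ξ₂ = (1·106.6 − 76.2)/1 = 30.4 mol.
Outlet amounts (n = n₀ + Σ ν·ξ):
  D: 157 − 1(106.6) = 50.4
  F: 0 + 1(106.6) − 1(30.4) = 76.2
  E: 0 + 1(30.4) = 30.4

ξ₂ = 30.4 mol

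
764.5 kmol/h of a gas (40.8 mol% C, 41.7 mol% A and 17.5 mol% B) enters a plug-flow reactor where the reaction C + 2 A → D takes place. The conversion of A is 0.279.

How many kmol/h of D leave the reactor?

A reacted = 0.279 × 318.8 = 88.94 kmol/h; ν_A = −2, so ξ = 88.94/2 = 44.47 kmol/h.
Outlet amounts (n = n₀ + ν ξ):
  C: 311.9 − 1(44.47) = 267.4
  A: 318.8 − 2(44.47) = 229.9
  D: 0 + 1(44.47) = 44.47
  B: 133.8 (inert)

44.5 kmol/h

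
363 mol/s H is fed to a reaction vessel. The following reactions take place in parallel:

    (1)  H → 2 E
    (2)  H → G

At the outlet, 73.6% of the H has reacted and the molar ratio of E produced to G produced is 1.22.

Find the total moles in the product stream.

464 mol/s

Conversion of H: H consumed = 0.736 × 363 = 267.2 mol/s = 1ξ₁ + 1ξ₂.
Selectivity: 2ξ₁ / (1ξ₂) = 1.22 → ξ₁ = 0.61 ξ₂.
Substitute: (1·0.61 + 1) ξ₂ = 267.2 → ξ₂ = 165.9 mol/s, ξ₁ = 101.2 mol/s.
Outlet amounts (n = n₀ + Σ ν·ξ):
  H: 363 − 1(101.2) − 1(165.9) = 95.83
  E: 0 + 2(101.2) = 202.5
  G: 0 + 1(165.9) = 165.9
Total out = 95.83 + 202.5 + 165.9 = 464.2 mol/s.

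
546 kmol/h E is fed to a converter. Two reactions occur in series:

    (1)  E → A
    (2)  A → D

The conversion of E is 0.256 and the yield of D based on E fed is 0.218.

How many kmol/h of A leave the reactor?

20.7 kmol/h

Conversion of E: E consumed = 1ξ₁ = 0.256 × 546 → ξ₁ = 139.8 kmol/h.
Yield of D: 1ξ₂ / 546 = 0.218 → ξ₂ = 119 kmol/h.
Outlet amounts (n = n₀ + Σ ν·ξ):
  E: 546 − 1(139.8) = 406.2
  A: 0 + 1(139.8) − 1(119) = 20.75
  D: 0 + 1(119) = 119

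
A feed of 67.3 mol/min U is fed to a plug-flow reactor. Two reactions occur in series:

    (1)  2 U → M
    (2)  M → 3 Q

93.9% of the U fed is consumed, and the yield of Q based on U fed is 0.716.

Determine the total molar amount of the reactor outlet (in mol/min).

67.8 mol/min

Conversion of U: U consumed = 2ξ₁ = 0.939 × 67.3 → ξ₁ = 31.6 mol/min.
Yield of Q: 3ξ₂ / 67.3 = 0.716 → ξ₂ = 16.06 mol/min.
Outlet amounts (n = n₀ + Σ ν·ξ):
  U: 67.3 − 2(31.6) = 4.105
  M: 0 + 1(31.6) − 1(16.06) = 15.54
  Q: 0 + 3(16.06) = 48.19
Total out = 4.105 + 15.54 + 48.19 = 67.83 mol/min.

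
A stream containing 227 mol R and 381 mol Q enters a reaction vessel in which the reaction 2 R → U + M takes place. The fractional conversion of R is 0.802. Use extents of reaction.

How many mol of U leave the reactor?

R reacted = 0.802 × 227 = 182.1 mol; ν_R = −2, so ξ = 182.1/2 = 91.03 mol.
Outlet amounts (n = n₀ + ν ξ):
  R: 227 − 2(91.03) = 44.95
  U: 0 + 1(91.03) = 91.03
  M: 0 + 1(91.03) = 91.03
  Q: 381 (inert)

91 mol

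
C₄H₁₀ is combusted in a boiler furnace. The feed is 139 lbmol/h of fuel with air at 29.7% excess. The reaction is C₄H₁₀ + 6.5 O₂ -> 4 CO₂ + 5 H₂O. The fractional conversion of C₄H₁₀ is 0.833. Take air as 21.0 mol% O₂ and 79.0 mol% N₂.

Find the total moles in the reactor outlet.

Stoichiometric O₂ = 6.5 × 139 = 903.5 lbmol/h; O₂ fed = 903.5 × 1.297 = 1172 lbmol/h.
N₂ fed = 1172 × 79/21 = 4408 lbmol/h.
Fuel reacted = 0.833 × 139 → ξ = 115.8 lbmol/h.
Outlet (n = n₀ + ν ξ):
  C₄H₁₀: 139 − 1(115.8) = 23.21
  O₂: 1172 − 6.5(115.8) = 419.2
  N₂: 4408 (inert)
  CO₂: 0 + 4(115.8) = 463.1
  H₂O: 0 + 5(115.8) = 578.9
Total out = 23.21 + 419.2 + 4408 + 463.1 + 578.9 = 5893 lbmol/h.

5890 lbmol/h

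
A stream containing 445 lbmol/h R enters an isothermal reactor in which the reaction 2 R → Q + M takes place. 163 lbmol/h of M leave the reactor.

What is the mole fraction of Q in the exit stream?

For M: n = n₀ + 1ξ → 163 = 0 + 1ξ, giving ξ = 163 lbmol/h.
Outlet amounts (n = n₀ + ν ξ):
  R: 445 − 2(163) = 119
  Q: 0 + 1(163) = 163
  M: 0 + 1(163) = 163
Total out = 445 lbmol/h; y_Q = 163 / 445 = 0.3663.

0.366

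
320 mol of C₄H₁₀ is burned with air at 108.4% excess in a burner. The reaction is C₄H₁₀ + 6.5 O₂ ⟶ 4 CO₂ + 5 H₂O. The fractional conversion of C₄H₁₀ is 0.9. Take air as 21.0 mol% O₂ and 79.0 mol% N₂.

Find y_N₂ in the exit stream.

0.762

Stoichiometric O₂ = 6.5 × 320 = 2080 mol; O₂ fed = 2080 × 2.084 = 4335 mol.
N₂ fed = 4335 × 79/21 = 16310 mol.
Fuel reacted = 0.9 × 320 → ξ = 288 mol.
Outlet (n = n₀ + ν ξ):
  C₄H₁₀: 320 − 1(288) = 32
  O₂: 4335 − 6.5(288) = 2463
  N₂: 16310 (inert)
  CO₂: 0 + 4(288) = 1152
  H₂O: 0 + 5(288) = 1440
Total out = 21390 mol; y_N₂ = 16310 / 21390 = 0.7622.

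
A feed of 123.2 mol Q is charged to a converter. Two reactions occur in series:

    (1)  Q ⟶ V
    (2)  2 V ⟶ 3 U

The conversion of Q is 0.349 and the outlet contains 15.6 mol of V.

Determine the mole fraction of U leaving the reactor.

0.3

Conversion of Q: Q consumed = 1ξ₁ = 0.349 × 123.2 → ξ₁ = 43 mol.
V balance: n_V = 0 + 1ξ₁ − 2ξ₂ = 15.6 → ξ₂ = (1·43 − 15.6)/2 = 13.7 mol.
Outlet amounts (n = n₀ + Σ ν·ξ):
  Q: 123.2 − 1(43) = 80.2
  V: 0 + 1(43) − 2(13.7) = 15.6
  U: 0 + 3(13.7) = 41.1
Total out = 136.9 mol; y_U = 41.1 / 136.9 = 0.3002.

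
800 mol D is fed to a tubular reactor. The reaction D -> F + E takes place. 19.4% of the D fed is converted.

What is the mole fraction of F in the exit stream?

0.162

D reacted = 0.194 × 800 = 155.2 mol; ν_D = −1, so ξ = 155.2/1 = 155.2 mol.
Outlet amounts (n = n₀ + ν ξ):
  D: 800 − 1(155.2) = 644.8
  F: 0 + 1(155.2) = 155.2
  E: 0 + 1(155.2) = 155.2
Total out = 955.2 mol; y_F = 155.2 / 955.2 = 0.1625.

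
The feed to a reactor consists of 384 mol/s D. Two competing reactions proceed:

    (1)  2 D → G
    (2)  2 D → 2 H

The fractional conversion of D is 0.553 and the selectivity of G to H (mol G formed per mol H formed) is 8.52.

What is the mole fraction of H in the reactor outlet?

0.0415

Conversion of D: D consumed = 0.553 × 384 = 212.4 mol/s = 2ξ₁ + 2ξ₂.
Selectivity: 1ξ₁ / (2ξ₂) = 8.52 → ξ₁ = 17.04 ξ₂.
Substitute: (2·17.04 + 2) ξ₂ = 212.4 → ξ₂ = 5.886 mol/s, ξ₁ = 100.3 mol/s.
Outlet amounts (n = n₀ + Σ ν·ξ):
  D: 384 − 2(100.3) − 2(5.886) = 171.6
  G: 0 + 1(100.3) = 100.3
  H: 0 + 2(5.886) = 11.77
Total out = 283.7 mol/s; y_H = 11.77 / 283.7 = 0.04149.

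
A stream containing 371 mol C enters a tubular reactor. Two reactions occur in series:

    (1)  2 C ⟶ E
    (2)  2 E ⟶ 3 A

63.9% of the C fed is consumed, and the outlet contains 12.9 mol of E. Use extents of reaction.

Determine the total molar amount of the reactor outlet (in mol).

Conversion of C: C consumed = 2ξ₁ = 0.639 × 371 → ξ₁ = 118.5 mol.
E balance: n_E = 0 + 1ξ₁ − 2ξ₂ = 12.9 → ξ₂ = (1·118.5 − 12.9)/2 = 52.82 mol.
Outlet amounts (n = n₀ + Σ ν·ξ):
  C: 371 − 2(118.5) = 133.9
  E: 0 + 1(118.5) − 2(52.82) = 12.9
  A: 0 + 3(52.82) = 158.5
Total out = 133.9 + 12.9 + 158.5 = 305.3 mol.

305 mol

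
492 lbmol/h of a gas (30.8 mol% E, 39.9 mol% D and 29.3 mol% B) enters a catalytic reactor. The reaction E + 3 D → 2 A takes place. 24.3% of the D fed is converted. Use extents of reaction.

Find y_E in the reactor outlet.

D reacted = 0.243 × 196.3 = 47.7 lbmol/h; ν_D = −3, so ξ = 47.7/3 = 15.9 lbmol/h.
Outlet amounts (n = n₀ + ν ξ):
  E: 151.5 − 1(15.9) = 135.6
  D: 196.3 − 3(15.9) = 148.6
  A: 0 + 2(15.9) = 31.8
  B: 144.2 (inert)
Total out = 460.2 lbmol/h; y_E = 135.6 / 460.2 = 0.2947.

0.295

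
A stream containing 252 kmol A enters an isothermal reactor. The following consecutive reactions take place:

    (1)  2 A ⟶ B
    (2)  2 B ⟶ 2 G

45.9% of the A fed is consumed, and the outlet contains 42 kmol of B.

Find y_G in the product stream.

0.0815

Conversion of A: A consumed = 2ξ₁ = 0.459 × 252 → ξ₁ = 57.83 kmol.
B balance: n_B = 0 + 1ξ₁ − 2ξ₂ = 42 → ξ₂ = (1·57.83 − 42)/2 = 7.917 kmol.
Outlet amounts (n = n₀ + Σ ν·ξ):
  A: 252 − 2(57.83) = 136.3
  B: 0 + 1(57.83) − 2(7.917) = 42
  G: 0 + 2(7.917) = 15.83
Total out = 194.2 kmol; y_G = 15.83 / 194.2 = 0.08155.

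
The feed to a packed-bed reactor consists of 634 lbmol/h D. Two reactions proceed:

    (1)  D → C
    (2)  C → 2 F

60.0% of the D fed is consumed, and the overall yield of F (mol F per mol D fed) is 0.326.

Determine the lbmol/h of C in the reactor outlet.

Conversion of D: D consumed = 1ξ₁ = 0.6 × 634 → ξ₁ = 380.4 lbmol/h.
Yield of F: 2ξ₂ / 634 = 0.326 → ξ₂ = 103.3 lbmol/h.
Outlet amounts (n = n₀ + Σ ν·ξ):
  D: 634 − 1(380.4) = 253.6
  C: 0 + 1(380.4) − 1(103.3) = 277.1
  F: 0 + 2(103.3) = 206.7

277 lbmol/h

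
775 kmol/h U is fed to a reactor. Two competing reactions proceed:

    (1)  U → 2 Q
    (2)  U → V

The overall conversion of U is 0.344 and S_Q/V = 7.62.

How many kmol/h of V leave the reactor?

55.4 kmol/h

Conversion of U: U consumed = 0.344 × 775 = 266.6 kmol/h = 1ξ₁ + 1ξ₂.
Selectivity: 2ξ₁ / (1ξ₂) = 7.62 → ξ₁ = 3.81 ξ₂.
Substitute: (1·3.81 + 1) ξ₂ = 266.6 → ξ₂ = 55.43 kmol/h, ξ₁ = 211.2 kmol/h.
Outlet amounts (n = n₀ + Σ ν·ξ):
  U: 775 − 1(211.2) − 1(55.43) = 508.4
  Q: 0 + 2(211.2) = 422.3
  V: 0 + 1(55.43) = 55.43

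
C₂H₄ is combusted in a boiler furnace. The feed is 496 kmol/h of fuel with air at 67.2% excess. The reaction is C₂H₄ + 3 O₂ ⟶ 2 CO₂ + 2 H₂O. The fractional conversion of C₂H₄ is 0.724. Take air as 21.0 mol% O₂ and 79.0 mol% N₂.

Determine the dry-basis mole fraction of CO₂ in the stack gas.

Stoichiometric O₂ = 3 × 496 = 1488 kmol/h; O₂ fed = 1488 × 1.672 = 2488 kmol/h.
N₂ fed = 2488 × 79/21 = 9359 kmol/h.
Fuel reacted = 0.724 × 496 → ξ = 359.1 kmol/h.
Outlet (n = n₀ + ν ξ):
  C₂H₄: 496 − 1(359.1) = 136.9
  O₂: 2488 − 3(359.1) = 1411
  N₂: 9359 (inert)
  CO₂: 0 + 2(359.1) = 718.2
  H₂O: 0 + 2(359.1) = 718.2
Dry total = 11630 kmol/h; y_CO₂ (dry) = 718.2 / 11630 = 0.06178.

0.0618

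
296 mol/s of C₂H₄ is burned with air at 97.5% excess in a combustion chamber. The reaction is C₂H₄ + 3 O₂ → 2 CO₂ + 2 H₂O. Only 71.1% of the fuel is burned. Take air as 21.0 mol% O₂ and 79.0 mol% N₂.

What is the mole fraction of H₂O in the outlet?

0.0487

Stoichiometric O₂ = 3 × 296 = 888 mol/s; O₂ fed = 888 × 1.975 = 1754 mol/s.
N₂ fed = 1754 × 79/21 = 6598 mol/s.
Fuel reacted = 0.711 × 296 → ξ = 210.5 mol/s.
Outlet (n = n₀ + ν ξ):
  C₂H₄: 296 − 1(210.5) = 85.54
  O₂: 1754 − 3(210.5) = 1122
  N₂: 6598 (inert)
  CO₂: 0 + 2(210.5) = 420.9
  H₂O: 0 + 2(210.5) = 420.9
Total out = 8647 mol/s; y_H₂O = 420.9 / 8647 = 0.04867.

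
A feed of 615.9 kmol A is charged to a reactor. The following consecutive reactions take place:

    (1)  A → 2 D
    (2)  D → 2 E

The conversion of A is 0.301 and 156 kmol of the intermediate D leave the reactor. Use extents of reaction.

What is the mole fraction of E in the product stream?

0.423

Conversion of A: A consumed = 1ξ₁ = 0.301 × 615.9 → ξ₁ = 185.4 kmol.
D balance: n_D = 0 + 2ξ₁ − 1ξ₂ = 156 → ξ₂ = (2·185.4 − 156)/1 = 214.8 kmol.
Outlet amounts (n = n₀ + Σ ν·ξ):
  A: 615.9 − 1(185.4) = 430.5
  D: 0 + 2(185.4) − 1(214.8) = 156
  E: 0 + 2(214.8) = 429.5
Total out = 1016 kmol; y_E = 429.5 / 1016 = 0.4228.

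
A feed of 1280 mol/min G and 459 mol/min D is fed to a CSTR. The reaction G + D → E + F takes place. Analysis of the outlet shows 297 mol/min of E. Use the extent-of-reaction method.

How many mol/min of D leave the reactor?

For E: n = n₀ + 1ξ → 297 = 0 + 1ξ, giving ξ = 297 mol/min.
Outlet amounts (n = n₀ + ν ξ):
  G: 1280 − 1(297) = 983
  D: 459 − 1(297) = 162
  E: 0 + 1(297) = 297
  F: 0 + 1(297) = 297

162 mol/min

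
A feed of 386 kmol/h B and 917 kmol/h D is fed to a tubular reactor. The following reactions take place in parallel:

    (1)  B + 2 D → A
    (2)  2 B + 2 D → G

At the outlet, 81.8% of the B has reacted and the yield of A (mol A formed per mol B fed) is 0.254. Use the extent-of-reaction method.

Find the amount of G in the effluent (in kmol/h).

Yield of A: 1ξ₁ / 386 = 0.254 → ξ₁ = 98.04 kmol/h.
Conversion of B: 1ξ₁ + 2ξ₂ = 0.818 × 386 = 315.7 → ξ₂ = 108.9 kmol/h.
Outlet amounts (n = n₀ + Σ ν·ξ):
  B: 386 − 1(98.04) − 2(108.9) = 70.25
  D: 917 − 2(98.04) − 2(108.9) = 503.2
  A: 0 + 1(98.04) = 98.04
  G: 0 + 1(108.9) = 108.9

109 kmol/h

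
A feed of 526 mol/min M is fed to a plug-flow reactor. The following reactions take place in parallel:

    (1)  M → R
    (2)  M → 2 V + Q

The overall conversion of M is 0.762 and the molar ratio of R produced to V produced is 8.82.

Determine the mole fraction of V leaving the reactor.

Conversion of M: M consumed = 0.762 × 526 = 400.8 mol/min = 1ξ₁ + 1ξ₂.
Selectivity: 1ξ₁ / (2ξ₂) = 8.82 → ξ₁ = 17.64 ξ₂.
Substitute: (1·17.64 + 1) ξ₂ = 400.8 → ξ₂ = 21.5 mol/min, ξ₁ = 379.3 mol/min.
Outlet amounts (n = n₀ + Σ ν·ξ):
  M: 526 − 1(379.3) − 1(21.5) = 125.2
  R: 0 + 1(379.3) = 379.3
  V: 0 + 2(21.5) = 43.01
  Q: 0 + 1(21.5) = 21.5
Total out = 569 mol/min; y_V = 43.01 / 569 = 0.07558.

0.0756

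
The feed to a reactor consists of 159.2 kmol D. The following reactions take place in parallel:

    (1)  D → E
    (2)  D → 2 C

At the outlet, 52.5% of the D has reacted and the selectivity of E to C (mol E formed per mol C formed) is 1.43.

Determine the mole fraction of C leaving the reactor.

Conversion of D: D consumed = 0.525 × 159.2 = 83.58 kmol = 1ξ₁ + 1ξ₂.
Selectivity: 1ξ₁ / (2ξ₂) = 1.43 → ξ₁ = 2.86 ξ₂.
Substitute: (1·2.86 + 1) ξ₂ = 83.58 → ξ₂ = 21.65 kmol, ξ₁ = 61.93 kmol.
Outlet amounts (n = n₀ + Σ ν·ξ):
  D: 159.2 − 1(61.93) − 1(21.65) = 75.62
  E: 0 + 1(61.93) = 61.93
  C: 0 + 2(21.65) = 43.31
Total out = 180.9 kmol; y_C = 43.31 / 180.9 = 0.2395.

0.239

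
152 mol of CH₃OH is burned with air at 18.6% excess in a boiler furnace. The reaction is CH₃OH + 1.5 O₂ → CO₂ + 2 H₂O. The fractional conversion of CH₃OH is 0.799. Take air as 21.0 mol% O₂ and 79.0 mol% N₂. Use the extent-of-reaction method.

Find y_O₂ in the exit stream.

Stoichiometric O₂ = 1.5 × 152 = 228 mol; O₂ fed = 228 × 1.186 = 270.4 mol.
N₂ fed = 270.4 × 79/21 = 1017 mol.
Fuel reacted = 0.799 × 152 → ξ = 121.4 mol.
Outlet (n = n₀ + ν ξ):
  CH₃OH: 152 − 1(121.4) = 30.55
  O₂: 270.4 − 1.5(121.4) = 88.24
  N₂: 1017 (inert)
  CO₂: 0 + 1(121.4) = 121.4
  H₂O: 0 + 2(121.4) = 242.9
Total out = 1500 mol; y_O₂ = 88.24 / 1500 = 0.05881.

0.0588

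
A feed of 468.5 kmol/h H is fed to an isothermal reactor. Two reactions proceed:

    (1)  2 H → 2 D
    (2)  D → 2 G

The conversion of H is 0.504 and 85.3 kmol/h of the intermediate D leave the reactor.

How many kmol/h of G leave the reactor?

Conversion of H: H consumed = 2ξ₁ = 0.504 × 468.5 → ξ₁ = 118.1 kmol/h.
D balance: n_D = 0 + 2ξ₁ − 1ξ₂ = 85.3 → ξ₂ = (2·118.1 − 85.3)/1 = 150.8 kmol/h.
Outlet amounts (n = n₀ + Σ ν·ξ):
  H: 468.5 − 2(118.1) = 232.4
  D: 0 + 2(118.1) − 1(150.8) = 85.3
  G: 0 + 2(150.8) = 301.6

302 kmol/h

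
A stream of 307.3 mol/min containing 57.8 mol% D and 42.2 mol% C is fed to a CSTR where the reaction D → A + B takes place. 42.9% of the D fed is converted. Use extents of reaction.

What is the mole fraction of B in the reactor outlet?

0.199

D reacted = 0.429 × 177.6 = 76.2 mol/min; ν_D = −1, so ξ = 76.2/1 = 76.2 mol/min.
Outlet amounts (n = n₀ + ν ξ):
  D: 177.6 − 1(76.2) = 101.4
  A: 0 + 1(76.2) = 76.2
  B: 0 + 1(76.2) = 76.2
  C: 129.7 (inert)
Total out = 383.5 mol/min; y_B = 76.2 / 383.5 = 0.1987.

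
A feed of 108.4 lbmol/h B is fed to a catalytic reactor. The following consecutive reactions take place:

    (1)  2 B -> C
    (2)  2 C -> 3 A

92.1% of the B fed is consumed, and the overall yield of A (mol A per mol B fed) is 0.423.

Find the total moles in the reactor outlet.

73.8 lbmol/h

Conversion of B: B consumed = 2ξ₁ = 0.921 × 108.4 → ξ₁ = 49.92 lbmol/h.
Yield of A: 3ξ₂ / 108.4 = 0.423 → ξ₂ = 15.28 lbmol/h.
Outlet amounts (n = n₀ + Σ ν·ξ):
  B: 108.4 − 2(49.92) = 8.564
  C: 0 + 1(49.92) − 2(15.28) = 19.35
  A: 0 + 3(15.28) = 45.85
Total out = 8.564 + 19.35 + 45.85 = 73.77 lbmol/h.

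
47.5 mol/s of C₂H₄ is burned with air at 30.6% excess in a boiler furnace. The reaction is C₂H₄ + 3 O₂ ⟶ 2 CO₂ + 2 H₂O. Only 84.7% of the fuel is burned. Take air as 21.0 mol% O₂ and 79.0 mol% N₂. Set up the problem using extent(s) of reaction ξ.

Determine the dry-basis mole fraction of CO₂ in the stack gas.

Stoichiometric O₂ = 3 × 47.5 = 142.5 mol/s; O₂ fed = 142.5 × 1.306 = 186.1 mol/s.
N₂ fed = 186.1 × 79/21 = 700.1 mol/s.
Fuel reacted = 0.847 × 47.5 → ξ = 40.23 mol/s.
Outlet (n = n₀ + ν ξ):
  C₂H₄: 47.5 − 1(40.23) = 7.267
  O₂: 186.1 − 3(40.23) = 65.41
  N₂: 700.1 (inert)
  CO₂: 0 + 2(40.23) = 80.47
  H₂O: 0 + 2(40.23) = 80.47
Dry total = 853.2 mol/s; y_CO₂ (dry) = 80.47 / 853.2 = 0.0943.

0.0943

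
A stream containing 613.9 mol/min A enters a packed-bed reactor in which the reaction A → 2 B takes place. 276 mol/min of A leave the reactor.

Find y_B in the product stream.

0.71

For A: n = n₀ − 1ξ → 276 = 613.9 − 1ξ, giving ξ = 337.9 mol/min.
Outlet amounts (n = n₀ + ν ξ):
  A: 613.9 − 1(337.9) = 276
  B: 0 + 2(337.9) = 675.8
Total out = 951.8 mol/min; y_B = 675.8 / 951.8 = 0.71.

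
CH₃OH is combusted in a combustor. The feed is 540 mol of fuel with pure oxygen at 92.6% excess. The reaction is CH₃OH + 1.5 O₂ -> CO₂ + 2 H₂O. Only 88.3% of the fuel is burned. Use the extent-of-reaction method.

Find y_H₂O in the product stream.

0.408

Stoichiometric O₂ = 1.5 × 540 = 810 mol; O₂ fed = 810 × 1.926 = 1560 mol.
Fuel reacted = 0.883 × 540 → ξ = 476.8 mol.
Outlet (n = n₀ + ν ξ):
  CH₃OH: 540 − 1(476.8) = 63.18
  O₂: 1560 − 1.5(476.8) = 844.8
  CO₂: 0 + 1(476.8) = 476.8
  H₂O: 0 + 2(476.8) = 953.6
Total out = 2338 mol; y_H₂O = 953.6 / 2338 = 0.4078.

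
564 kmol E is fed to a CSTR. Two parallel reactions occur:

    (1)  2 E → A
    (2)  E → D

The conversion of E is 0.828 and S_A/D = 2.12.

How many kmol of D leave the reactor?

89.1 kmol

Conversion of E: E consumed = 0.828 × 564 = 467 kmol = 2ξ₁ + 1ξ₂.
Selectivity: 1ξ₁ / (1ξ₂) = 2.12 → ξ₁ = 2.12 ξ₂.
Substitute: (2·2.12 + 1) ξ₂ = 467 → ξ₂ = 89.12 kmol, ξ₁ = 188.9 kmol.
Outlet amounts (n = n₀ + Σ ν·ξ):
  E: 564 − 2(188.9) − 1(89.12) = 97.01
  A: 0 + 1(188.9) = 188.9
  D: 0 + 1(89.12) = 89.12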